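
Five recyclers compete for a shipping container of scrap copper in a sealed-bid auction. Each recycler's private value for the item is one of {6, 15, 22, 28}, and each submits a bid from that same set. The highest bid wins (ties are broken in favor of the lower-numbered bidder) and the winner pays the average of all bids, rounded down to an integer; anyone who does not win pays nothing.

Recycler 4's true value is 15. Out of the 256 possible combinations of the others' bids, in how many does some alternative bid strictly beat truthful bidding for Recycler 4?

21

Others bid (6, 6, 6, 22): truth gives 0; bid 22 gives 3 > 0. Violating.
Others bid (6, 6, 6, 28): truth gives 0; bid 28 gives 1 > 0. Violating.
Others bid (6, 6, 15, 6): truth gives 0; bid 22 gives 4 > 0. Violating.
Others bid (6, 6, 15, 15): truth gives 0; bid 22 gives 3 > 0. Violating.
Others bid (6, 6, 6, 6): truth gives 8; no alternative beats it.
Others bid (6, 6, 6, 15): truth gives 6; no alternative beats it.
(Checking all 256 profiles: 21 have a profitable deviation, 235 do not.)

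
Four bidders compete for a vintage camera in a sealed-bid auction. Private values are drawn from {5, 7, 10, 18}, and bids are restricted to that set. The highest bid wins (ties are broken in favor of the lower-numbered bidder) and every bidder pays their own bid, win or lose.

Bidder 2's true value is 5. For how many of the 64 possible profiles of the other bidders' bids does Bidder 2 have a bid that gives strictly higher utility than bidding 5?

4

Others bid (5, 5, 5): truth gives -5; bid 7 gives -2 > -5. Violating.
Others bid (5, 5, 7): truth gives -5; bid 7 gives -2 > -5. Violating.
Others bid (5, 7, 5): truth gives -5; bid 7 gives -2 > -5. Violating.
Others bid (5, 7, 7): truth gives -5; bid 7 gives -2 > -5. Violating.
Others bid (5, 5, 10): truth gives -5; no alternative beats it.
Others bid (5, 5, 18): truth gives -5; no alternative beats it.
(Checking all 64 profiles: 4 have a profitable deviation, 60 do not.)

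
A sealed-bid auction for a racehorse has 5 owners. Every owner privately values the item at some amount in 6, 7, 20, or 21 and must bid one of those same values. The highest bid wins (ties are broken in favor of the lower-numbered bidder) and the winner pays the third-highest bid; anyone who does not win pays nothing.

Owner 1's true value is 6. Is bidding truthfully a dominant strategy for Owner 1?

Check each profile of the others' bids and compare truth against every alternative bid.
Others bid (6, 6, 7, 7): truth gives 0, best alternative gives -1.
Others bid (6, 7, 6, 7): truth gives 0, best alternative gives -1.
Others bid (6, 7, 7, 6): truth gives 0, best alternative gives -1.
Others bid (6, 7, 7, 7): truth gives 0, best alternative gives -1.
Others bid (7, 6, 6, 7): truth gives 0, best alternative gives -1.
Others bid (7, 6, 7, 6): truth gives 0, best alternative gives -1.
(Remaining 250 profiles checked similarly; truth is weakly best in each.)
In every case the truthful bid is at least as good as any alternative, so it is a dominant strategy.

Yes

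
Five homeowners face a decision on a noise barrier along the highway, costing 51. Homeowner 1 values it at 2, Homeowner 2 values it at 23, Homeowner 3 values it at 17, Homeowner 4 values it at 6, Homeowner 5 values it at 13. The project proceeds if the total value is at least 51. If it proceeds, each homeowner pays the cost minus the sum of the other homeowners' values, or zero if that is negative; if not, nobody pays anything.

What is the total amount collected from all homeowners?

23

Total value 61 ≥ cost 51, so it is built.
Homeowner 1: others sum to 59; max(0, 51 - 59) = 0.
Homeowner 2: others sum to 38; max(0, 51 - 38) = 13.
Homeowner 3: others sum to 44; max(0, 51 - 44) = 7.
Homeowner 4: others sum to 55; max(0, 51 - 55) = 0.
Homeowner 5: others sum to 48; max(0, 51 - 48) = 3.
Total collected = 0 + 13 + 7 + 0 + 3 = 23.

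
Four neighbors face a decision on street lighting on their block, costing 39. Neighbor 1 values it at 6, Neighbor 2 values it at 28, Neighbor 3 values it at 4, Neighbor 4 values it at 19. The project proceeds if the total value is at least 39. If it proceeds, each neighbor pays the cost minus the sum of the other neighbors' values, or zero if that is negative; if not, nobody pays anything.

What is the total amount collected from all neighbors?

11

Total value 57 ≥ cost 39, so it is built.
Neighbor 1: others sum to 51; max(0, 39 - 51) = 0.
Neighbor 2: others sum to 29; max(0, 39 - 29) = 10.
Neighbor 3: others sum to 53; max(0, 39 - 53) = 0.
Neighbor 4: others sum to 38; max(0, 39 - 38) = 1.
Total collected = 0 + 10 + 0 + 1 = 11.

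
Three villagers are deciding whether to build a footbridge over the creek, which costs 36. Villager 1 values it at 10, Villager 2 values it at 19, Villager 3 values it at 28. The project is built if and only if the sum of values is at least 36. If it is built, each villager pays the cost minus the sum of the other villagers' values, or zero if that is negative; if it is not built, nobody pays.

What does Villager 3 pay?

7

Total value 57 ≥ cost 36, so the project is built.
The other villagers' values sum to 29.
Cost minus that sum is 36 - 29 = 7.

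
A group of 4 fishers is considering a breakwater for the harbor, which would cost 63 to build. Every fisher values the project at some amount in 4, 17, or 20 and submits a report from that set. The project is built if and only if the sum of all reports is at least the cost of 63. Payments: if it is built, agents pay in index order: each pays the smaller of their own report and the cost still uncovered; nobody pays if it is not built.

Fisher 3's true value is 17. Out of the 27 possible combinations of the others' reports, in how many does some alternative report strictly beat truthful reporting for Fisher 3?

Others report (20, 20, 20): truth gives 0; report 4 gives 13 > 0. Violating.
Others report (4, 4, 4): truth gives 0; no alternative beats it.
Others report (4, 4, 17): truth gives 0; no alternative beats it.
(Checking all 27 profiles: 1 has a profitable deviation, 26 do not.)

1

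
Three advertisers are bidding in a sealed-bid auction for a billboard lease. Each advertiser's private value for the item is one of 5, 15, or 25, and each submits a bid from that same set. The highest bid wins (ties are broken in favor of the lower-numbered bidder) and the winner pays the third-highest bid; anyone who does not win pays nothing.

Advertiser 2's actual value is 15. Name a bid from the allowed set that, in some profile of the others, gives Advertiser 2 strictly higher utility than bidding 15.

25

Suppose Advertiser 1 bids 5 and Advertiser 3 bids 25.
Bid 15: loses, pays 0, utility 0.
Bid 25: wins, pays 5, utility 15 - 5 = 10.
So bidding 25 beats truth here (10 > 0).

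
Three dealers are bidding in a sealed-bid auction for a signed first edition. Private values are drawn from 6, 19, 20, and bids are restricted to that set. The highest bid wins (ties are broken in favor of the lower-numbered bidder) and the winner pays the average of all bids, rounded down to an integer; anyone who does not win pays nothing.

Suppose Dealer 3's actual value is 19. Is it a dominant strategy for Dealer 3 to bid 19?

Consider the case where Dealer 1 bids 6 and Dealer 2 bids 19.
Truthful bid 19: loses, pays 0, utility 0.
Bid 20 instead: wins, pays 15, utility 19 - 15 = 4.
Since 4 > 0, bidding 20 is strictly better here, so truthful bidding is not dominant.

No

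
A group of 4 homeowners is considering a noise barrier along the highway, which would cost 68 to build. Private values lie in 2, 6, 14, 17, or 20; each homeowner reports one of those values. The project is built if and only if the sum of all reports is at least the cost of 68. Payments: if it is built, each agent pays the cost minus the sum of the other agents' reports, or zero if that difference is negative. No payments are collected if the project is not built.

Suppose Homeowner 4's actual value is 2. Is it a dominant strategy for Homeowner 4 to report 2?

Yes

Check each profile of the others' reports and compare truth against every alternative report.
Others report (2, 2, 2): truth gives 0, best alternative gives 0.
Others report (2, 2, 6): truth gives 0, best alternative gives 0.
Others report (2, 2, 14): truth gives 0, best alternative gives 0.
Others report (2, 2, 17): truth gives 0, best alternative gives 0.
Others report (2, 2, 20): truth gives 0, best alternative gives 0.
Others report (2, 6, 2): truth gives 0, best alternative gives 0.
(Remaining 119 profiles checked similarly; truth is weakly best in each.)
In every case the truthful report is at least as good as any alternative, so it is a dominant strategy.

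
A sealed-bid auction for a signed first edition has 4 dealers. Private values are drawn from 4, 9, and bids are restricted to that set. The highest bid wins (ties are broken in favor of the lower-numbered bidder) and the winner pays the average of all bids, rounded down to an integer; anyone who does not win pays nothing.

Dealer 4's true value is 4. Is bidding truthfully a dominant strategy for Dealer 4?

Check each profile of the others' bids and compare truth against every alternative bid.
Others bid (4, 4, 4): truth gives 0, best alternative gives -1.
Others bid (4, 4, 9): truth gives 0, best alternative gives 0.
Others bid (4, 9, 4): truth gives 0, best alternative gives 0.
Others bid (4, 9, 9): truth gives 0, best alternative gives 0.
Others bid (9, 4, 4): truth gives 0, best alternative gives 0.
Others bid (9, 4, 9): truth gives 0, best alternative gives 0.
(Remaining 2 profiles checked similarly; truth is weakly best in each.)
In every case the truthful bid is at least as good as any alternative, so it is a dominant strategy.

Yes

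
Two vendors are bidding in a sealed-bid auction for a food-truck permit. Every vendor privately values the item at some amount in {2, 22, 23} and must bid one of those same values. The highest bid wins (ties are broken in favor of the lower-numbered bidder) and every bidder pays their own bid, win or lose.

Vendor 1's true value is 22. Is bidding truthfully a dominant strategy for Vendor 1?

Consider the case where Vendor 2 bids 2.
Truthful bid 22: wins, pays 22, utility 22 - 22 = 0.
Bid 2 instead: wins, pays 2, utility 22 - 2 = 20.
Since 20 > 0, bidding 2 is strictly better here, so truthful bidding is not dominant.

No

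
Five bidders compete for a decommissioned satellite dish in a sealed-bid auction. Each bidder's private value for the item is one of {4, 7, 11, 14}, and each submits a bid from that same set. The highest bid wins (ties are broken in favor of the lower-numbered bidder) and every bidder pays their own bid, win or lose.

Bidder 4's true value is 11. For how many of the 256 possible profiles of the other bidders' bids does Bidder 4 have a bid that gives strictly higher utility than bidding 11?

Others bid (4, 4, 4, 4): truth gives 0; bid 7 gives 4 > 0. Violating.
Others bid (4, 4, 4, 7): truth gives 0; bid 7 gives 4 > 0. Violating.
Others bid (4, 4, 4, 14): truth gives -11; bid 14 gives -3 > -11. Violating.
Others bid (4, 4, 7, 14): truth gives -11; bid 14 gives -3 > -11. Violating.
Others bid (4, 4, 4, 11): truth gives 0; no alternative beats it.
Others bid (4, 4, 7, 4): truth gives 0; no alternative beats it.
(Checking all 256 profiles: 234 have a profitable deviation, 22 do not.)

234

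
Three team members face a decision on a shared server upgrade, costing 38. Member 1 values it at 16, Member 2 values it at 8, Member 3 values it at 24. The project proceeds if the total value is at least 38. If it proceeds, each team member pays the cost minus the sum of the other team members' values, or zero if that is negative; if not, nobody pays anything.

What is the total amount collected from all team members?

Total value 48 ≥ cost 38, so it is built.
Member 1: others sum to 32; max(0, 38 - 32) = 6.
Member 2: others sum to 40; max(0, 38 - 40) = 0.
Member 3: others sum to 24; max(0, 38 - 24) = 14.
Total collected = 6 + 0 + 14 = 20.

20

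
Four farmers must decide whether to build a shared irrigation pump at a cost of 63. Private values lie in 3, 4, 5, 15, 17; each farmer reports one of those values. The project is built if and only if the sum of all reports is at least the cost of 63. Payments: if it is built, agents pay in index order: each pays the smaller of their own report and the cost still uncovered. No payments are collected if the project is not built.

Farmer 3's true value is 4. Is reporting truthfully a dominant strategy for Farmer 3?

Check each profile of the others' reports and compare truth against every alternative report.
Others report (3, 3, 3): truth gives 0, best alternative gives 0.
Others report (3, 3, 4): truth gives 0, best alternative gives 0.
Others report (3, 3, 5): truth gives 0, best alternative gives 0.
Others report (3, 3, 15): truth gives 0, best alternative gives 0.
Others report (3, 3, 17): truth gives 0, best alternative gives 0.
Others report (3, 4, 3): truth gives 0, best alternative gives 0.
(Remaining 119 profiles checked similarly; truth is weakly best in each.)
In every case the truthful report is at least as good as any alternative, so it is a dominant strategy.

Yes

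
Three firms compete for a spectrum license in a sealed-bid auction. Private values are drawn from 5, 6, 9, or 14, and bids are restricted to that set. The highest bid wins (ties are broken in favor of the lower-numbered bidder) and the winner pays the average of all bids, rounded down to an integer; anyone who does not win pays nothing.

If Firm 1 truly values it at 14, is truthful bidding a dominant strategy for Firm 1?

No

Consider the case where Firm 2 bids 5 and Firm 3 bids 5.
Truthful bid 14: wins, pays 8, utility 14 - 8 = 6.
Bid 5 instead: wins, pays 5, utility 14 - 5 = 9.
Since 9 > 6, bidding 5 is strictly better here, so truthful bidding is not dominant.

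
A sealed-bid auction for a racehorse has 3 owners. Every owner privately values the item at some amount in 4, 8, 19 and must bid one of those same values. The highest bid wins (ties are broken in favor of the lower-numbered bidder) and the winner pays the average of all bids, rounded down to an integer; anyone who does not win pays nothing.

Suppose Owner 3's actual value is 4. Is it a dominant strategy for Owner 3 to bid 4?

Yes

Check each profile of the others' bids and compare truth against every alternative bid.
Others bid (4, 4): truth gives 0, best alternative gives -1.
Others bid (4, 8): truth gives 0, best alternative gives 0.
Others bid (4, 19): truth gives 0, best alternative gives 0.
Others bid (8, 4): truth gives 0, best alternative gives 0.
Others bid (8, 8): truth gives 0, best alternative gives 0.
Others bid (8, 19): truth gives 0, best alternative gives 0.
(Remaining 3 profiles checked similarly; truth is weakly best in each.)
In every case the truthful bid is at least as good as any alternative, so it is a dominant strategy.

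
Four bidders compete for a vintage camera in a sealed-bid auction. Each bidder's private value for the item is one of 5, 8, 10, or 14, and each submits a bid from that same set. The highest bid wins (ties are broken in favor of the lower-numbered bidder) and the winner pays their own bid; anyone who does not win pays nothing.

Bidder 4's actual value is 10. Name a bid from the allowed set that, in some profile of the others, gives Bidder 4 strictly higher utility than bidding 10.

Suppose Bidder 1 bids 5, Bidder 2 bids 5 and Bidder 3 bids 5.
Bid 10: wins, pays 10, utility 10 - 10 = 0.
Bid 8: wins, pays 8, utility 10 - 8 = 2.
So bidding 8 beats truth here (2 > 0).

8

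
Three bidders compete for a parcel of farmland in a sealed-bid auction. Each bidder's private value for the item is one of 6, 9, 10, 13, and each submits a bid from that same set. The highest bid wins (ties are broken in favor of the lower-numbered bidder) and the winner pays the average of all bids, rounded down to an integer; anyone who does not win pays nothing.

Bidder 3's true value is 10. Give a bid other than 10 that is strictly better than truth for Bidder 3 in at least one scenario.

13

Suppose Bidder 1 bids 6 and Bidder 2 bids 10.
Bid 10: loses, pays 0, utility 0.
Bid 13: wins, pays 9, utility 10 - 9 = 1.
So bidding 13 beats truth here (1 > 0).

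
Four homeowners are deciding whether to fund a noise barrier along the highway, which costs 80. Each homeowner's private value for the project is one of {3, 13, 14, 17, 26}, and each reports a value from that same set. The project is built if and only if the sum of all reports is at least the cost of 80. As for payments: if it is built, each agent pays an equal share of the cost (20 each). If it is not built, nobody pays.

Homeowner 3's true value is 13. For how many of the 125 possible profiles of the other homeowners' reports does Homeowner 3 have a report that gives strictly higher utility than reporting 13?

Others report (17, 26, 26): truth gives -7; report 3 gives 0 > -7. Violating.
Others report (26, 17, 26): truth gives -7; report 3 gives 0 > -7. Violating.
Others report (26, 26, 17): truth gives -7; report 3 gives 0 > -7. Violating.
Others report (3, 3, 3): truth gives 0; no alternative beats it.
Others report (3, 3, 13): truth gives 0; no alternative beats it.
(Checking all 125 profiles: 3 have a profitable deviation, 122 do not.)

3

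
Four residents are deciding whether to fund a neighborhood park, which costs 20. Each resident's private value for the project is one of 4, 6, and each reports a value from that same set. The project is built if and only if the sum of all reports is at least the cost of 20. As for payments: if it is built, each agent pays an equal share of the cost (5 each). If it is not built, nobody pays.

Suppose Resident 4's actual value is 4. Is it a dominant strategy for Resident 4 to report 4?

Check each profile of the others' reports and compare truth against every alternative report.
Others report (4, 4, 6): truth gives 0, best alternative gives -1.
Others report (4, 6, 4): truth gives 0, best alternative gives -1.
Others report (6, 4, 4): truth gives 0, best alternative gives -1.
Others report (4, 6, 6): truth gives -1, best alternative gives -1.
Others report (6, 4, 6): truth gives -1, best alternative gives -1.
Others report (6, 6, 4): truth gives -1, best alternative gives -1.
(Remaining 2 profiles checked similarly; truth is weakly best in each.)
In every case the truthful report is at least as good as any alternative, so it is a dominant strategy.

Yes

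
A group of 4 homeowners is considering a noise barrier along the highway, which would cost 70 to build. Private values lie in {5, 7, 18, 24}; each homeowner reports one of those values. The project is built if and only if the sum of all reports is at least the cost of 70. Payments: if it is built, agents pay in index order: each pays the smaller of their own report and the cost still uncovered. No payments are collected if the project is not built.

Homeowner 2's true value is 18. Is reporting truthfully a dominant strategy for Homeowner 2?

No

Consider the case where Homeowner 1 reports 18, Homeowner 3 reports 24 and Homeowner 4 reports 24.
Truthful report 18: project built, pays 18, utility 18 - 18 = 0.
Report 5 instead: project built, pays 5, utility 18 - 5 = 13.
Since 13 > 0, reporting 5 is strictly better here, so truthful reporting is not dominant.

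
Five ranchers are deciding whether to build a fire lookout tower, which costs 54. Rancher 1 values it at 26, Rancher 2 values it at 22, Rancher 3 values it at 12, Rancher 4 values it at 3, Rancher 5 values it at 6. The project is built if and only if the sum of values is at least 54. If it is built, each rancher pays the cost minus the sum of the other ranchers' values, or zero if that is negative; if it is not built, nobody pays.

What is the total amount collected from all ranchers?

Total value 69 ≥ cost 54, so it is built.
Rancher 1: others sum to 43; max(0, 54 - 43) = 11.
Rancher 2: others sum to 47; max(0, 54 - 47) = 7.
Rancher 3: others sum to 57; max(0, 54 - 57) = 0.
Rancher 4: others sum to 66; max(0, 54 - 66) = 0.
Rancher 5: others sum to 63; max(0, 54 - 63) = 0.
Total collected = 11 + 7 + 0 + 0 + 0 = 18.

18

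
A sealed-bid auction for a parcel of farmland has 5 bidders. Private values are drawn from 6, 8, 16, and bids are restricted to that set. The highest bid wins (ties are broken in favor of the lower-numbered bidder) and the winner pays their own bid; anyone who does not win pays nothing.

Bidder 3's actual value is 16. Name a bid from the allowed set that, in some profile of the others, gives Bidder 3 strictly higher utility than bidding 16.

8

Suppose Bidder 1 bids 6, Bidder 2 bids 6, Bidder 4 bids 6 and Bidder 5 bids 6.
Bid 16: wins, pays 16, utility 16 - 16 = 0.
Bid 8: wins, pays 8, utility 16 - 8 = 8.
So bidding 8 beats truth here (8 > 0).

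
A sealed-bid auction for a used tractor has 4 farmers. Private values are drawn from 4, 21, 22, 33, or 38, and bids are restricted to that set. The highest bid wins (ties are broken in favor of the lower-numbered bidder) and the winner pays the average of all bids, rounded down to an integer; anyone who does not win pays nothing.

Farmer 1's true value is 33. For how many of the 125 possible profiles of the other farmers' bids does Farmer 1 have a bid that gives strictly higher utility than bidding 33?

75

Others bid (4, 4, 4): truth gives 22; bid 4 gives 29 > 22. Violating.
Others bid (4, 4, 21): truth gives 18; bid 21 gives 21 > 18. Violating.
Others bid (4, 4, 22): truth gives 18; bid 22 gives 20 > 18. Violating.
Others bid (4, 4, 38): truth gives 0; bid 38 gives 12 > 0. Violating.
Others bid (4, 4, 33): truth gives 15; no alternative beats it.
Others bid (4, 21, 33): truth gives 11; no alternative beats it.
(Checking all 125 profiles: 75 have a profitable deviation, 50 do not.)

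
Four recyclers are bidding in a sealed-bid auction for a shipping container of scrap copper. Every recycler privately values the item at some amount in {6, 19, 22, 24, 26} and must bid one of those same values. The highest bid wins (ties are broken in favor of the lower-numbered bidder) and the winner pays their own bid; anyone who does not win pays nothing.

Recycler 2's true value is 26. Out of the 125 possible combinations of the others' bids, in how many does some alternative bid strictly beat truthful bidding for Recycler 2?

48

Others bid (6, 6, 6): truth gives 0; bid 19 gives 7 > 0. Violating.
Others bid (6, 6, 19): truth gives 0; bid 19 gives 7 > 0. Violating.
Others bid (6, 6, 22): truth gives 0; bid 22 gives 4 > 0. Violating.
Others bid (6, 6, 24): truth gives 0; bid 24 gives 2 > 0. Violating.
Others bid (6, 6, 26): truth gives 0; no alternative beats it.
Others bid (6, 19, 26): truth gives 0; no alternative beats it.
(Checking all 125 profiles: 48 have a profitable deviation, 77 do not.)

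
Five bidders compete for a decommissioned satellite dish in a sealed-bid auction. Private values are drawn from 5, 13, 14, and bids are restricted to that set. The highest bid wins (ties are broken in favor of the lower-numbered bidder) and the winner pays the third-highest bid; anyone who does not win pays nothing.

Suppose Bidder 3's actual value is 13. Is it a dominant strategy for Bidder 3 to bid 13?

No

Consider the case where Bidder 1 bids 5, Bidder 2 bids 5, Bidder 4 bids 5 and Bidder 5 bids 14.
Truthful bid 13: loses, pays 0, utility 0.
Bid 14 instead: wins, pays 5, utility 13 - 5 = 8.
Since 8 > 0, bidding 14 is strictly better here, so truthful bidding is not dominant.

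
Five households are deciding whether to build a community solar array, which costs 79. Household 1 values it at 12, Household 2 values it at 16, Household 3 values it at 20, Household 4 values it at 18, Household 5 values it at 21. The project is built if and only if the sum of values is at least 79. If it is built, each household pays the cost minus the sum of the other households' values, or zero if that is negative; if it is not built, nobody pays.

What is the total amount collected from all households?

47

Total value 87 ≥ cost 79, so it is built.
Household 1: others sum to 75; max(0, 79 - 75) = 4.
Household 2: others sum to 71; max(0, 79 - 71) = 8.
Household 3: others sum to 67; max(0, 79 - 67) = 12.
Household 4: others sum to 69; max(0, 79 - 69) = 10.
Household 5: others sum to 66; max(0, 79 - 66) = 13.
Total collected = 4 + 8 + 12 + 10 + 13 = 47.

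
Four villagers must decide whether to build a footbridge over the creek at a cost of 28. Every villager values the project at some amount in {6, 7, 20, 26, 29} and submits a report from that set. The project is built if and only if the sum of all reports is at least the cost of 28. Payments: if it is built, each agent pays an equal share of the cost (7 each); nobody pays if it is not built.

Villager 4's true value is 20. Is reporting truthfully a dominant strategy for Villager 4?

Yes

Check each profile of the others' reports and compare truth against every alternative report.
Others report (6, 6, 6): truth gives 13, best alternative gives 13.
Others report (6, 6, 7): truth gives 13, best alternative gives 13.
Others report (6, 6, 20): truth gives 13, best alternative gives 13.
Others report (6, 6, 26): truth gives 13, best alternative gives 13.
Others report (6, 6, 29): truth gives 13, best alternative gives 13.
Others report (6, 7, 6): truth gives 13, best alternative gives 13.
(Remaining 119 profiles checked similarly; truth is weakly best in each.)
In every case the truthful report is at least as good as any alternative, so it is a dominant strategy.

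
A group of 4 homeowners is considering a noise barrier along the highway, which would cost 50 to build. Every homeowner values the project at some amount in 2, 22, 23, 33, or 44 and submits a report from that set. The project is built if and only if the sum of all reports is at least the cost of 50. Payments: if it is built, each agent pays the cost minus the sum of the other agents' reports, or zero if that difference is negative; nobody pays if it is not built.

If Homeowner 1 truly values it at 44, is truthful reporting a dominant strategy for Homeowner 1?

Check each profile of the others' reports and compare truth against every alternative report.
Others report (2, 22, 33): truth gives 44, best alternative gives 44.
Others report (2, 22, 44): truth gives 44, best alternative gives 44.
Others report (2, 23, 33): truth gives 44, best alternative gives 44.
Others report (2, 23, 44): truth gives 44, best alternative gives 44.
Others report (2, 33, 22): truth gives 44, best alternative gives 44.
Others report (2, 33, 23): truth gives 44, best alternative gives 44.
(Remaining 119 profiles checked similarly; truth is weakly best in each.)
In every case the truthful report is at least as good as any alternative, so it is a dominant strategy.

Yes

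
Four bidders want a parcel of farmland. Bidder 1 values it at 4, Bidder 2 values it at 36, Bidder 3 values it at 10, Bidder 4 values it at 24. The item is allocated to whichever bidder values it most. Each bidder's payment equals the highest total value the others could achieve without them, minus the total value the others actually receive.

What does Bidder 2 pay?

Bidder 2 has the highest value and receives the item.
Without Bidder 2, the item would go to the next-highest value, 24, so the others could achieve 24.
With Bidder 2 present and winning, the others receive nothing, so their total is 0.
Payment = 24 - 0 = 24.

24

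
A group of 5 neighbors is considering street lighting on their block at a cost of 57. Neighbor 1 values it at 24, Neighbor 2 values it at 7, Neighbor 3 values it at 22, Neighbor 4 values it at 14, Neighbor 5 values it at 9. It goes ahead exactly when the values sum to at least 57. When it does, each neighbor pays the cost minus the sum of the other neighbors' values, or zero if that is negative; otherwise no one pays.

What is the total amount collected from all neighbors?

8

Total value 76 ≥ cost 57, so it is built.
Neighbor 1: others sum to 52; max(0, 57 - 52) = 5.
Neighbor 2: others sum to 69; max(0, 57 - 69) = 0.
Neighbor 3: others sum to 54; max(0, 57 - 54) = 3.
Neighbor 4: others sum to 62; max(0, 57 - 62) = 0.
Neighbor 5: others sum to 67; max(0, 57 - 67) = 0.
Total collected = 5 + 0 + 3 + 0 + 0 = 8.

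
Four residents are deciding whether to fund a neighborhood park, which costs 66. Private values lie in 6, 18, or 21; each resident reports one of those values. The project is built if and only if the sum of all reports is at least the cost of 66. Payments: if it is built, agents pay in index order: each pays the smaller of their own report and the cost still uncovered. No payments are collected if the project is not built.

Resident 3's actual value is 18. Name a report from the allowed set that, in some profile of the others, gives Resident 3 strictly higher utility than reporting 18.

6

Suppose Resident 1 reports 18, Resident 2 reports 21 and Resident 4 reports 21.
Report 18: project built, pays 18, utility 18 - 18 = 0.
Report 6: project built, pays 6, utility 18 - 6 = 12.
So reporting 6 beats truth here (12 > 0).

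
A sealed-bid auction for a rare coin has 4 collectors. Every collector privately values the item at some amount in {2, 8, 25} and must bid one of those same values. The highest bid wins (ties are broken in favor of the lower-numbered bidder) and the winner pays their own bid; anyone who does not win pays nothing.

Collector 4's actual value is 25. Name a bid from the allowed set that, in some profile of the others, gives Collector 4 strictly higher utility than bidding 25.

8

Suppose Collector 1 bids 2, Collector 2 bids 2 and Collector 3 bids 2.
Bid 25: wins, pays 25, utility 25 - 25 = 0.
Bid 8: wins, pays 8, utility 25 - 8 = 17.
So bidding 8 beats truth here (17 > 0).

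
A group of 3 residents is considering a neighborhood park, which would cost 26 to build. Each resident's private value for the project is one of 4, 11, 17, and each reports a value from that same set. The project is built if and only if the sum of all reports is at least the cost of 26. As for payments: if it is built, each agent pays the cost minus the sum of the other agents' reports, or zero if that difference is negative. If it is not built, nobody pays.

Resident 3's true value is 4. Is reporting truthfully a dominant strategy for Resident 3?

Yes

Check each profile of the others' reports and compare truth against every alternative report.
Others report (4, 11): truth gives 0, best alternative gives -7.
Others report (11, 4): truth gives 0, best alternative gives -7.
Others report (4, 17): truth gives 0, best alternative gives -1.
Others report (17, 4): truth gives 0, best alternative gives -1.
Others report (11, 17): truth gives 4, best alternative gives 4.
Others report (17, 11): truth gives 4, best alternative gives 4.
(Remaining 3 profiles checked similarly; truth is weakly best in each.)
In every case the truthful report is at least as good as any alternative, so it is a dominant strategy.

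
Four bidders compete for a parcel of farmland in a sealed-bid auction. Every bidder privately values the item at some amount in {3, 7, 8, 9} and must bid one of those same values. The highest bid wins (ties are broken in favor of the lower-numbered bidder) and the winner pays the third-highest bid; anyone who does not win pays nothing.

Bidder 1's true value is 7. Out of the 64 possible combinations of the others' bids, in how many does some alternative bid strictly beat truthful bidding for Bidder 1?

Others bid (3, 3, 8): truth gives 0; bid 8 gives 4 > 0. Violating.
Others bid (3, 3, 9): truth gives 0; bid 9 gives 4 > 0. Violating.
Others bid (3, 8, 3): truth gives 0; bid 8 gives 4 > 0. Violating.
Others bid (3, 9, 3): truth gives 0; bid 9 gives 4 > 0. Violating.
Others bid (3, 3, 3): truth gives 4; no alternative beats it.
Others bid (3, 3, 7): truth gives 4; no alternative beats it.
(Checking all 64 profiles: 6 have a profitable deviation, 58 do not.)

6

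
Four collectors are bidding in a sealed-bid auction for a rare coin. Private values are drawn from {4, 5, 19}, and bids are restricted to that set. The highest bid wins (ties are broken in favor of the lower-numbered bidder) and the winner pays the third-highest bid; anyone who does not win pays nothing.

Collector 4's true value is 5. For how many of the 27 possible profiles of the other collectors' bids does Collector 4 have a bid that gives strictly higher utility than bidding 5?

Others bid (4, 4, 5): truth gives 0; bid 19 gives 1 > 0. Violating.
Others bid (4, 5, 4): truth gives 0; bid 19 gives 1 > 0. Violating.
Others bid (5, 4, 4): truth gives 0; bid 19 gives 1 > 0. Violating.
Others bid (4, 4, 4): truth gives 1; no alternative beats it.
Others bid (4, 4, 19): truth gives 0; no alternative beats it.
(Checking all 27 profiles: 3 have a profitable deviation, 24 do not.)

3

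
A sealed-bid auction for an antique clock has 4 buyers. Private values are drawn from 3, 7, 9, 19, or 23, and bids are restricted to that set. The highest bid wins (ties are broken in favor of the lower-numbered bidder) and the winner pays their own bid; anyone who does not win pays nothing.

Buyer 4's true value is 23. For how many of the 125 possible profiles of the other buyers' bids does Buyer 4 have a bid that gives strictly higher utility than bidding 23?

27

Others bid (3, 3, 3): truth gives 0; bid 7 gives 16 > 0. Violating.
Others bid (3, 3, 7): truth gives 0; bid 9 gives 14 > 0. Violating.
Others bid (3, 3, 9): truth gives 0; bid 19 gives 4 > 0. Violating.
Others bid (3, 7, 3): truth gives 0; bid 9 gives 14 > 0. Violating.
Others bid (3, 3, 19): truth gives 0; no alternative beats it.
Others bid (3, 3, 23): truth gives 0; no alternative beats it.
(Checking all 125 profiles: 27 have a profitable deviation, 98 do not.)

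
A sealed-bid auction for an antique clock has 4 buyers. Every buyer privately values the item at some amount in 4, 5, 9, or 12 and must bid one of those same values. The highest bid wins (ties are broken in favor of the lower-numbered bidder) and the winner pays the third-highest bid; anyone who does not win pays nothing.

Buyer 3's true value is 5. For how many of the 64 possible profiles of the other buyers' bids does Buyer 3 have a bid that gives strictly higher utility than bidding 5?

Others bid (4, 4, 9): truth gives 0; bid 9 gives 1 > 0. Violating.
Others bid (4, 4, 12): truth gives 0; bid 12 gives 1 > 0. Violating.
Others bid (4, 5, 4): truth gives 0; bid 9 gives 1 > 0. Violating.
Others bid (4, 9, 4): truth gives 0; bid 12 gives 1 > 0. Violating.
Others bid (4, 4, 4): truth gives 1; no alternative beats it.
Others bid (4, 4, 5): truth gives 1; no alternative beats it.
(Checking all 64 profiles: 6 have a profitable deviation, 58 do not.)

6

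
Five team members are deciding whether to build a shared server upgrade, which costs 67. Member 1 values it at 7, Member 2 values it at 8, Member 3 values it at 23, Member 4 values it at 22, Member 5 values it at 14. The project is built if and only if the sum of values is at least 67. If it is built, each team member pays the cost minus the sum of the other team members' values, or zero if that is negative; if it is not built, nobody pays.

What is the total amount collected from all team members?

Total value 74 ≥ cost 67, so it is built.
Member 1: others sum to 67; max(0, 67 - 67) = 0.
Member 2: others sum to 66; max(0, 67 - 66) = 1.
Member 3: others sum to 51; max(0, 67 - 51) = 16.
Member 4: others sum to 52; max(0, 67 - 52) = 15.
Member 5: others sum to 60; max(0, 67 - 60) = 7.
Total collected = 0 + 1 + 16 + 15 + 7 = 39.

39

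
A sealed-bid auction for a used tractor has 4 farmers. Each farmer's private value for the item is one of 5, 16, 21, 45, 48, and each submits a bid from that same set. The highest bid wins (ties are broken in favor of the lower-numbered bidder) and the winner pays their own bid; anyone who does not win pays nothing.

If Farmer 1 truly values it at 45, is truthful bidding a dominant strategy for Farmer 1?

No

Consider the case where Farmer 2 bids 5, Farmer 3 bids 5 and Farmer 4 bids 5.
Truthful bid 45: wins, pays 45, utility 45 - 45 = 0.
Bid 5 instead: wins, pays 5, utility 45 - 5 = 40.
Since 40 > 0, bidding 5 is strictly better here, so truthful bidding is not dominant.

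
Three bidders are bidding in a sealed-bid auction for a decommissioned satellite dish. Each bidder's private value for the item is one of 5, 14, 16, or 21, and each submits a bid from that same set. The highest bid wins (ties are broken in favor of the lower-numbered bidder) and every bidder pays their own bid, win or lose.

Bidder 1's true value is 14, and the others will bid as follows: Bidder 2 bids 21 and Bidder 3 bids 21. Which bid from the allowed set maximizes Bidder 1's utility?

Bid 5: loses but pays 5, utility -5.
Bid 14: loses but pays 14, utility -14.
Bid 16: loses but pays 16, utility -16.
Bid 21: wins, pays 21, utility 14 - 21 = -7.
The best choice is 5 with utility -5.

5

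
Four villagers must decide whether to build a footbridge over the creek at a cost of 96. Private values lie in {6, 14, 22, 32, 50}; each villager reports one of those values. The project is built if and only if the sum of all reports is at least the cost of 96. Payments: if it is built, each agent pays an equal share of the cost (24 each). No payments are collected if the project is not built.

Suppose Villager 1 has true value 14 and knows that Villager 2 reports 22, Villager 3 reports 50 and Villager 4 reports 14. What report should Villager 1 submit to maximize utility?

6

Report 6: project not built, utility 0.
Report 14: project built, pays 24, utility 14 - 24 = -10.
Report 22: project built, pays 24, utility 14 - 24 = -10.
Report 32: project built, pays 24, utility 14 - 24 = -10.
Report 50: project built, pays 24, utility 14 - 24 = -10.
The best choice is 6 with utility 0.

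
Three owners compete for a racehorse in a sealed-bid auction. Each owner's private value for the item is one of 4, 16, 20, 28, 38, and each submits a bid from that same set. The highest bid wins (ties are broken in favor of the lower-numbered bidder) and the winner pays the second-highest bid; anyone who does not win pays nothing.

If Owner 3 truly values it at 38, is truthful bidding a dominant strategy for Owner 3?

Yes

Check each profile of the others' bids and compare truth against every alternative bid.
Others bid (4, 28): truth gives 10, best alternative gives 0.
Others bid (16, 28): truth gives 10, best alternative gives 0.
Others bid (20, 28): truth gives 10, best alternative gives 0.
Others bid (28, 4): truth gives 10, best alternative gives 0.
Others bid (28, 16): truth gives 10, best alternative gives 0.
Others bid (28, 20): truth gives 10, best alternative gives 0.
(Remaining 19 profiles checked similarly; truth is weakly best in each.)
In every case the truthful bid is at least as good as any alternative, so it is a dominant strategy.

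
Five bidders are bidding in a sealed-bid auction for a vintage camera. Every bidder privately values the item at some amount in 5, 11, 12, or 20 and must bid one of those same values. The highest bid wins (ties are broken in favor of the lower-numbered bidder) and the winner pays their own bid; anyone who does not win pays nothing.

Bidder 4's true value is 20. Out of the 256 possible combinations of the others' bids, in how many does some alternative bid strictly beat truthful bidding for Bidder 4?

Others bid (5, 5, 5, 5): truth gives 0; bid 11 gives 9 > 0. Violating.
Others bid (5, 5, 5, 11): truth gives 0; bid 11 gives 9 > 0. Violating.
Others bid (5, 5, 5, 12): truth gives 0; bid 12 gives 8 > 0. Violating.
Others bid (5, 5, 11, 5): truth gives 0; bid 12 gives 8 > 0. Violating.
Others bid (5, 5, 5, 20): truth gives 0; no alternative beats it.
Others bid (5, 5, 11, 20): truth gives 0; no alternative beats it.
(Checking all 256 profiles: 24 have a profitable deviation, 232 do not.)

24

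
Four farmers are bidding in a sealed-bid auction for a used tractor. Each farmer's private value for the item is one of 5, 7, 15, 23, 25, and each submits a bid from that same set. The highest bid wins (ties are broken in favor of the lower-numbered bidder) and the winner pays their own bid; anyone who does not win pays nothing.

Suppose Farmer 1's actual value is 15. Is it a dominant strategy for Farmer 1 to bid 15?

Consider the case where Farmer 2 bids 5, Farmer 3 bids 5 and Farmer 4 bids 5.
Truthful bid 15: wins, pays 15, utility 15 - 15 = 0.
Bid 5 instead: wins, pays 5, utility 15 - 5 = 10.
Since 10 > 0, bidding 5 is strictly better here, so truthful bidding is not dominant.

No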